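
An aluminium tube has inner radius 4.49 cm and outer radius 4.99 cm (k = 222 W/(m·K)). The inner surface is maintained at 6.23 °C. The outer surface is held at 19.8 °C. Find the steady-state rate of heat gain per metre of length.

Q' = 179 kW/m

Q' = 2πk·ΔT/ln(r₂/r₁) = 2π × 222 × 13.57 / ln(0.0499/0.0449) = 1.79×10^5 W/m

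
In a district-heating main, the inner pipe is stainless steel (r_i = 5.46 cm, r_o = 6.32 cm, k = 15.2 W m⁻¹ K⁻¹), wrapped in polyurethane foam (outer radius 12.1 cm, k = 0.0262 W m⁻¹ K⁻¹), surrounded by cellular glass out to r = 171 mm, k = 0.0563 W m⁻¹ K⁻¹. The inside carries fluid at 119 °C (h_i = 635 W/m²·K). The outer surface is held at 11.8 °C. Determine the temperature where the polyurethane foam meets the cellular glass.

T = 33.1 °C

Resistance network (inner→outer):
  R'_conv,in = 1/(2πr h) = 1/(2π·0.0546·635) = 0.004590 m·K/W
  R'_stainless steel = ln(0.0632/0.0546)/(2πk) = 0.1463/(2π·15.2) = 0.001532 m·K/W
  R'_polyurethane foam = ln(0.121/0.0632)/(2πk) = 0.6495/(2π·0.0262) = 3.945 m·K/W
  R'_cellular glass = ln(0.171/0.121)/(2πk) = 0.3459/(2π·0.0563) = 0.9778 m·K/W
ΣR = 0.004590 + 0.001532 + 3.945 + 0.9778 = 4.929 m·K/W
Q' = ΔT/ΣR = (119 °C − 11.8 °C)/4.929 = 21.75 W/m
From the inner boundary to the polyurethane foam/cellular glass interface, ΣR_partial = 3.951 m·K/W.
T_interface = T_in − Q'·ΣR_partial = 119 °C − (21.75)(3.951) = 33.1 °C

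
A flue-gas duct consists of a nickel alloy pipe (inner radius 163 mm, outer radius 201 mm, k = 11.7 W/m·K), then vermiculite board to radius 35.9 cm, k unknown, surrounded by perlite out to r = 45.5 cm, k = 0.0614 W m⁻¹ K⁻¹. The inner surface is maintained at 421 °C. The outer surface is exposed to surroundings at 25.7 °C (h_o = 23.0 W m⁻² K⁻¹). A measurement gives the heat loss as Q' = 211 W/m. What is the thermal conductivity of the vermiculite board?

k = 0.0744 W/m·K

ΣR = ΔT/Q' = |421 − 25.7|/211 = 1.873 m·K/W
Known resistances:
  R'_nickel alloy = ln(0.201/0.163)/(2πk) = 0.2096/(2π·11.7) = 0.002851 m·K/W
  R'_perlite = ln(0.455/0.359)/(2πk) = 0.2370/(2π·0.0614) = 0.6143 m·K/W
  R'_conv,out = 1/(2πr h) = 1/(2π·0.455·23.0) = 0.01521 m·K/W
R_vermiculite board = ΣR − ΣR_known = 1.873 − 0.6324 = 1.241 m·K/W
ln(r₂/r₁)/(2πk) = 1.241 ⇒ k = 0.5800/(2π·1.241) = 0.0744 W/m·K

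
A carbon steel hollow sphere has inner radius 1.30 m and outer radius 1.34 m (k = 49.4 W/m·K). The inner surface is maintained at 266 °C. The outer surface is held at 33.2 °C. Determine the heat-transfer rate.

Q = 6290 kW

Q = 4πk·ΔT/(1/r₁ − 1/r₂) = 4π × 49.4 × 232.8 / (1/1.30 − 1/1.34) = 6.29×10^6 W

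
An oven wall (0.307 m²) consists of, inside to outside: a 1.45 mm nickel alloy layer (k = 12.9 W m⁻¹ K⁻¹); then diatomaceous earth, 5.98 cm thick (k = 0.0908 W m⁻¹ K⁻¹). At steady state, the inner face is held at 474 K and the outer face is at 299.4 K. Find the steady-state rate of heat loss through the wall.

Q = 81.4 W

Resistance network (inner→outer):
  R_nickel alloy = L/(kA) = 0.00145/(12.9·0.307) = 3.661×10^-4 K/W
  R_diatomaceous earth = L/(kA) = 0.0598/(0.0908·0.307) = 2.145 K/W
ΣR = 3.661×10^-4 + 2.145 = 2.145 K/W
Q = ΔT/ΣR = (474 K − 299.4 K)/2.145 = 81.4 W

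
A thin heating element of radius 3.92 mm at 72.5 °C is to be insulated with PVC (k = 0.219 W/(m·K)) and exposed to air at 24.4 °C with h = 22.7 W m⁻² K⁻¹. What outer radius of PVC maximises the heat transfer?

r_cr = 0.965 cm

For a cylinder, r_cr = k_ins/h = 0.219/22.7 = 0.00965 m = 0.965 cm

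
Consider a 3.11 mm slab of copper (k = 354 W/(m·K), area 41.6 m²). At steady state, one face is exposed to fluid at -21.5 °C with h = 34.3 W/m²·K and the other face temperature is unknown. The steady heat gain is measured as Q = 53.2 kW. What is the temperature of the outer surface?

Sum the resistances:
  R_conv,in = 1/(hA) = 1/(34.3·41.6) = 7.008×10^-4 K/W
  R_copper = L/(kA) = 0.00311/(354·41.6) = 2.112×10^-7 K/W
ΣR = 7.010×10^-4 K/W
ΔT = Q·ΣR = 53200 × 7.010×10^-4 = 37.29 K
Heat flows inward, so T_out = T_in + ΔT = -21.5 + 37.29 = 15.8 °C

T_out = 15.8 °C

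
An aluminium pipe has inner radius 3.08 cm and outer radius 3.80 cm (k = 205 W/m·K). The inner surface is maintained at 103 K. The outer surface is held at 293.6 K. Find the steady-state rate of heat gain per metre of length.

Q' = 2πk·ΔT/ln(r₂/r₁) = 2π × 205 × 190.6 / ln(0.0380/0.0308) = 1.17×10^6 W/m

Q' = 1170 kW/m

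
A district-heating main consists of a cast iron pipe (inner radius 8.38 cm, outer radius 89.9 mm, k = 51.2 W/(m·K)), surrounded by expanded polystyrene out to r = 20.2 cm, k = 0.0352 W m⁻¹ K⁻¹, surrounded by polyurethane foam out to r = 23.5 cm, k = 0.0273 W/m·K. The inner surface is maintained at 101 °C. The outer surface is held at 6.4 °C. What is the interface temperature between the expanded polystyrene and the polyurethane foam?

T = 24.8 °C

Resistance network (inner→outer):
  R'_cast iron = ln(0.0899/0.0838)/(2πk) = 0.07026/(2π·51.2) = 2.184×10^-4 m·K/W
  R'_expanded polystyrene = ln(0.202/0.0899)/(2πk) = 0.8096/(2π·0.0352) = 3.660 m·K/W
  R'_polyurethane foam = ln(0.235/0.202)/(2πk) = 0.1513/(2π·0.0273) = 0.8822 m·K/W
ΣR = 2.184×10^-4 + 3.660 + 0.8822 = 4.542 m·K/W
Q' = ΔT/ΣR = (101 °C − 6.4 °C)/4.542 = 20.83 W/m
From the inner boundary to the expanded polystyrene/polyurethane foam interface, ΣR_partial = 3.660 m·K/W.
T_interface = T_in − Q'·ΣR_partial = 101 °C − (20.83)(3.660) = 24.8 °C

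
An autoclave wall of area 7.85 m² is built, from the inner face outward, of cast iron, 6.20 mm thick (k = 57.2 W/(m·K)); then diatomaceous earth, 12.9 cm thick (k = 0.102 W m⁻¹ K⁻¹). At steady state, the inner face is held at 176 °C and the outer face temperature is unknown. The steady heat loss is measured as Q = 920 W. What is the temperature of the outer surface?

T_out = 27.8 °C

Sum the resistances:
  R_cast iron = L/(kA) = 0.00620/(57.2·7.85) = 1.381×10^-5 K/W
  R_diatomaceous earth = L/(kA) = 0.129/(0.102·7.85) = 0.1611 K/W
ΣR = 0.1611 K/W
ΔT = Q·ΣR = 920 × 0.1611 = 148.2 K
Heat flows outward, so T_out = T_in − ΔT = 176 − 148.2 = 27.8 °C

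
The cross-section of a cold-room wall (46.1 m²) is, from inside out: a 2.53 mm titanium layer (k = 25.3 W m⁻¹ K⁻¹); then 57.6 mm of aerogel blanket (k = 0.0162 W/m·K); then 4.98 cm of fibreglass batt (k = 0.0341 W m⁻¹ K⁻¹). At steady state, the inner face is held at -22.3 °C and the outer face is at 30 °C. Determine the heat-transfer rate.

Resistance network (inner→outer):
  R_titanium = L/(kA) = 0.00253/(25.3·46.1) = 2.169×10^-6 K/W
  R_aerogel blanket = L/(kA) = 0.0576/(0.0162·46.1) = 0.07713 K/W
  R_fibreglass batt = L/(kA) = 0.0498/(0.0341·46.1) = 0.03168 K/W
ΣR = 2.169×10^-6 + 0.07713 + 0.03168 = 0.1088 K/W
Q = ΔT/ΣR = (-22.3 °C − 30 °C)/0.1088 = -481 W
(Negative Q ⇒ heat flows inward; heat gain = 481 W.)

Q = 481 W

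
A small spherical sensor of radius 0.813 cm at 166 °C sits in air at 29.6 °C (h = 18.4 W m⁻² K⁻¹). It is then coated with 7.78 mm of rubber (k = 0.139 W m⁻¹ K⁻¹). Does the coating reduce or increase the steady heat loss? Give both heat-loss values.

Critical radius for a sphere: r_cr = 2k/h = 0.0151 m = 1.51 cm.
Outer radius after coating: r₂ = 0.00813 + 0.00778 = 0.01591 m.
r₁ < r_cr < r₂: heat loss rises to a maximum at r_cr then falls. Whether the coating helps depends on whether Q(r₂) has dropped back below Q(r₁).
Bare: R = 1/(4πr₁²h) = 65.43 K/W; Q = 136.4/65.43 = 2.08 W.
Coated: R = R_cond + R_conv = 51.52 K/W; Q = 136.4/51.52 = 2.65 W.

increases: 2.08 → 2.65 W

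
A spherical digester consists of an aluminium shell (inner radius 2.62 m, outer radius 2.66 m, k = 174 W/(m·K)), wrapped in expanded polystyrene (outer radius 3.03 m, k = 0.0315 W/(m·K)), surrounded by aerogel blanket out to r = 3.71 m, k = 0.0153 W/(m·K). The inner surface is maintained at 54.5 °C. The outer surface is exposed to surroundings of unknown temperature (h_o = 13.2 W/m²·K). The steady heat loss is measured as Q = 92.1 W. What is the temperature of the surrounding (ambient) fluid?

T_out = 14.8 °C

Series resistances:
  R_aluminium = (1/2.62 − 1/2.66)/(4πk) = 0.005740/(4π·174) = 2.625×10^-6 K/W
  R_expanded polystyrene = (1/2.66 − 1/3.03)/(4πk) = 0.04591/(4π·0.0315) = 0.1160 K/W
  R_aerogel blanket = (1/3.03 − 1/3.71)/(4πk) = 0.06049/(4π·0.0153) = 0.3146 K/W
  R_conv,out = 1/(4πr²h) = 1/(4π·3.71²·13.2) = 4.380×10^-4 K/W
ΣR = 0.4310 K/W
ΔT = Q·ΣR = 92.1 × 0.4310 = 39.70 K
Heat flows outward, so T_out = T_in − ΔT = 54.5 − 39.70 = 14.8 °C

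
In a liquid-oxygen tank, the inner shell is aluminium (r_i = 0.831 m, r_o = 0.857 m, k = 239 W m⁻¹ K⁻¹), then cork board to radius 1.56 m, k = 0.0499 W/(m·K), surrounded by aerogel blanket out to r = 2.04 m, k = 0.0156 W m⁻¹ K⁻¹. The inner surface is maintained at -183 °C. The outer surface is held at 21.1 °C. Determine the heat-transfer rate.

Series thermal resistances, inner to outer:
  R_aluminium = (1/0.831 − 1/0.857)/(4πk) = 0.03651/(4π·239) = 1.216×10^-5 K/W
  R_cork board = (1/0.857 − 1/1.56)/(4πk) = 0.5258/(4π·0.0499) = 0.8386 K/W
  R_aerogel blanket = (1/1.56 − 1/2.04)/(4πk) = 0.1508/(4π·0.0156) = 0.7694 K/W
ΣR = 1.216×10^-5 + 0.8386 + 0.7694 = 1.608 K/W
Q = ΔT/ΣR = (-183 °C − 21.1 °C)/1.608 = -127 W
(Negative Q ⇒ heat flows inward; heat gain = 127 W.)

Q = 127 W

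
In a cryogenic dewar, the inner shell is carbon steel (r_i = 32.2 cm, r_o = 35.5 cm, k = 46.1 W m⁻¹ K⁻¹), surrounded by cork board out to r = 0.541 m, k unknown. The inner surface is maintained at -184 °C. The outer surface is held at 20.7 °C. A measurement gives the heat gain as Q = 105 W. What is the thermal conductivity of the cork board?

ΣR = ΔT/Q = |-184 − 20.7|/105 = 1.950 K/W
Known resistances:
  R_carbon steel = (1/0.322 − 1/0.355)/(4πk) = 0.2887/(4π·46.1) = 4.983×10^-4 K/W
R_cork board = ΣR − ΣR_known = 1.950 − 4.983×10^-4 = 1.950 K/W
(1/r₁−1/r₂)/(4πk) = 1.950 ⇒ k = 0.9685/(4π·1.950) = 0.0395 W/m·K

k = 0.0395 W/m·K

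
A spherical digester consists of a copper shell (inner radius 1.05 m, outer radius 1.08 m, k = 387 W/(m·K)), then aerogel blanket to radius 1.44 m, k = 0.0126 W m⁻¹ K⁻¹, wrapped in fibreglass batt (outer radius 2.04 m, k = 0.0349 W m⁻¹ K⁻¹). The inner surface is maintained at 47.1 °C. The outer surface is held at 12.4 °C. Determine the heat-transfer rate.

Series thermal resistances, inner to outer:
  R_copper = (1/1.05 − 1/1.08)/(4πk) = 0.02646/(4π·387) = 5.440×10^-6 K/W
  R_aerogel blanket = (1/1.08 − 1/1.44)/(4πk) = 0.2315/(4π·0.0126) = 1.462 K/W
  R_fibreglass batt = (1/1.44 − 1/2.04)/(4πk) = 0.2042/(4π·0.0349) = 0.4657 K/W
ΣR = 5.440×10^-6 + 1.462 + 0.4657 = 1.928 K/W
Q = ΔT/ΣR = (47.1 °C − 12.4 °C)/1.928 = 18.0 W

Q = 18.0 W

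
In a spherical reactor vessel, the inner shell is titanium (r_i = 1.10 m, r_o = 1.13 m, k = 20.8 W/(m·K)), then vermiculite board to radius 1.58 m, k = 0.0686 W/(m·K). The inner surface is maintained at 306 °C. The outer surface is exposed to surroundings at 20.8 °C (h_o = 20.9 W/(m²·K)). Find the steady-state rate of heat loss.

Q = 970 W

Series thermal resistances, inner to outer:
  R_titanium = (1/1.10 − 1/1.13)/(4πk) = 0.02414/(4π·20.8) = 9.234×10^-5 K/W
  R_vermiculite board = (1/1.13 − 1/1.58)/(4πk) = 0.2520/(4π·0.0686) = 0.2924 K/W
  R_conv,out = 1/(4πr²h) = 1/(4π·1.58²·20.9) = 0.001525 K/W
ΣR = 9.234×10^-5 + 0.2924 + 0.001525 = 0.2940 K/W
Q = ΔT/ΣR = (306 °C − 20.8 °C)/0.2940 = 970 W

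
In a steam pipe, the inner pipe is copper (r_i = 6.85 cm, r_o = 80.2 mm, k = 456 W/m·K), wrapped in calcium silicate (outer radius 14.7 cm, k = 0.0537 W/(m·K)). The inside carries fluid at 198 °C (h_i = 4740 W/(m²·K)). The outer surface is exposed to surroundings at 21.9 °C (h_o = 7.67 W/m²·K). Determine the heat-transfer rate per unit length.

Q' = 90.9 W/m

Treat each layer as a resistance in series:
  R'_conv,in = 1/(2πr h) = 1/(2π·0.0685·4740) = 4.902×10^-4 m·K/W
  R'_copper = ln(0.0802/0.0685)/(2πk) = 0.1577/(2π·456) = 5.504×10^-5 m·K/W
  R'_calcium silicate = ln(0.147/0.0802)/(2πk) = 0.6059/(2π·0.0537) = 1.796 m·K/W
  R'_conv,out = 1/(2πr h) = 1/(2π·0.147·7.67) = 0.1412 m·K/W
ΣR = 4.902×10^-4 + 5.504×10^-5 + 1.796 + 0.1412 = 1.938 m·K/W
Q' = ΔT/ΣR = (198 °C − 21.9 °C)/1.938 = 90.9 W/m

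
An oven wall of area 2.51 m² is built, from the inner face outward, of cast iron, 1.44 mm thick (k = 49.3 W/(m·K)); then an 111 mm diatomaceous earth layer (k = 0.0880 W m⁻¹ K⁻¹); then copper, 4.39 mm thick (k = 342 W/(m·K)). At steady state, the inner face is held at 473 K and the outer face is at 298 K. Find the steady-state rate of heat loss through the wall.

Q = 348 W

Treat each layer as a resistance in series:
  R_cast iron = L/(kA) = 0.00144/(49.3·2.51) = 1.164×10^-5 K/W
  R_diatomaceous earth = L/(kA) = 0.111/(0.0880·2.51) = 0.5025 K/W
  R_copper = L/(kA) = 0.00439/(342·2.51) = 5.114×10^-6 K/W
ΣR = 1.164×10^-5 + 0.5025 + 5.114×10^-6 = 0.5025 K/W
Q = ΔT/ΣR = (473 K − 298 K)/0.5025 = 348 W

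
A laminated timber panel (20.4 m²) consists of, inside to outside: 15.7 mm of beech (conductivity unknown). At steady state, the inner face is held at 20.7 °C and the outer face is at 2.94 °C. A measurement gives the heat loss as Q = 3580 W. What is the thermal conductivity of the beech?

ΣR = ΔT/Q = |20.7 − 2.94|/3580 = 0.004961 K/W
L/(kA) = 0.004961 ⇒ k = 0.0157/(0.004961·20.4) = 0.155 W/m·K

k = 0.155 W/m·K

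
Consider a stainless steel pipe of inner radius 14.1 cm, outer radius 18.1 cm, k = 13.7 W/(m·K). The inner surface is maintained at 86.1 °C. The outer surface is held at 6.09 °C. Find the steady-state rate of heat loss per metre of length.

Q' = 2πk·ΔT/ln(r₂/r₁) = 2π × 13.7 × 80.01 / ln(0.181/0.141) = 27600 W/m

Q' = 27600 W/m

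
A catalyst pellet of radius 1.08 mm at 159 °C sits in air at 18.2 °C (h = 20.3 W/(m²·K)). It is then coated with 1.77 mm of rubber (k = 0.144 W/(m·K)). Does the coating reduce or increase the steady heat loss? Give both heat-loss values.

increases: 0.0419 → 0.176 W

Critical radius for a sphere: r_cr = 2k/h = 0.0142 m = 1.42 cm.
Outer radius after coating: r₂ = 0.00108 + 0.00177 = 0.00285 m.
Since r₁ < r_cr and r₂ ≤ r_cr, the coating moves toward the maximum at r_cr — heat loss rises.
Bare: R = 1/(4πr₁²h) = 3361 K/W; Q = 140.8/3361 = 0.0419 W.
Coated: R = R_cond + R_conv = 800.4 K/W; Q = 140.8/800.4 = 0.176 W.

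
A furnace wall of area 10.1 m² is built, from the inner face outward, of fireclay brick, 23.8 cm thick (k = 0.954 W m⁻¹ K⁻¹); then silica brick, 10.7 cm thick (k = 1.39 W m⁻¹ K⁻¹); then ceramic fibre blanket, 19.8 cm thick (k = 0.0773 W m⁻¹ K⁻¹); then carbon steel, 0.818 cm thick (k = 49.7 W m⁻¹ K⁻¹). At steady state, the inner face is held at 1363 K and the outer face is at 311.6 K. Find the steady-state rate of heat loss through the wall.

Resistance network (inner→outer):
  R_fireclay brick = L/(kA) = 0.238/(0.954·10.1) = 0.02470 K/W
  R_silica brick = L/(kA) = 0.107/(1.39·10.1) = 0.007622 K/W
  R_ceramic fibre blanket = L/(kA) = 0.198/(0.0773·10.1) = 0.2536 K/W
  R_carbon steel = L/(kA) = 0.00818/(49.7·10.1) = 1.630×10^-5 K/W
ΣR = 0.02470 + 0.007622 + 0.2536 + 1.630×10^-5 = 0.2859 K/W
Q = ΔT/ΣR = (1363 K − 311.6 K)/0.2859 = 3680 W

Q = 3.68 kW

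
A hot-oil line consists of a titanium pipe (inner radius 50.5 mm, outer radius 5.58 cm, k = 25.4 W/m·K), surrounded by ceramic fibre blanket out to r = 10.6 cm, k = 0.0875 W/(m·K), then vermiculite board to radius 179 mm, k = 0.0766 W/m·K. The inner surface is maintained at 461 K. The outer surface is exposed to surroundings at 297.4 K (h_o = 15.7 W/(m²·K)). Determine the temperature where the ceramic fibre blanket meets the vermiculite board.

T = 378 K

Resistance network (inner→outer):
  R'_titanium = ln(0.0558/0.0505)/(2πk) = 0.09980/(2π·25.4) = 6.253×10^-4 m·K/W
  R'_ceramic fibre blanket = ln(0.106/0.0558)/(2πk) = 0.6417/(2π·0.0875) = 1.167 m·K/W
  R'_vermiculite board = ln(0.179/0.106)/(2πk) = 0.5239/(2π·0.0766) = 1.089 m·K/W
  R'_conv,out = 1/(2πr h) = 1/(2π·0.179·15.7) = 0.05663 m·K/W
ΣR = 6.253×10^-4 + 1.167 + 1.089 + 0.05663 = 2.313 m·K/W
Q' = ΔT/ΣR = (461 K − 297.4 K)/2.313 = 70.73 W/m
From the inner boundary to the ceramic fibre blanket/vermiculite board interface, ΣR_partial = 1.168 m·K/W.
T_interface = T_in − Q'·ΣR_partial = 461 K − (70.73)(1.168) = 378 K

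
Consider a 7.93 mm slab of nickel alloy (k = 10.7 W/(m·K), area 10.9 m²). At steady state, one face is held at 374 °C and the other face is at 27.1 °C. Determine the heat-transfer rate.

Q = kA·ΔT/L = 10.7 × 10.9 × |374 °C − 27.1 °C| / 0.00793 = 5.10×10^6 W

Q = 5100 kW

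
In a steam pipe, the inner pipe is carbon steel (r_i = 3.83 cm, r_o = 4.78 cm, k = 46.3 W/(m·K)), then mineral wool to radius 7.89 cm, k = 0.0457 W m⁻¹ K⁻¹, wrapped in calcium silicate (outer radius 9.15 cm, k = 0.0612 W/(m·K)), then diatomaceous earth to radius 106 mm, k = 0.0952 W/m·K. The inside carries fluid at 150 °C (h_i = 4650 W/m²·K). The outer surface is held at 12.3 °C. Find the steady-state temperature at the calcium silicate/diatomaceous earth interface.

Resistance network (inner→outer):
  R'_conv,in = 1/(2πr h) = 1/(2π·0.0383·4650) = 8.937×10^-4 m·K/W
  R'_carbon steel = ln(0.0478/0.0383)/(2πk) = 0.2216/(2π·46.3) = 7.617×10^-4 m·K/W
  R'_mineral wool = ln(0.0789/0.0478)/(2πk) = 0.5012/(2π·0.0457) = 1.745 m·K/W
  R'_calcium silicate = ln(0.0915/0.0789)/(2πk) = 0.1482/(2π·0.0612) = 0.3853 m·K/W
  R'_diatomaceous earth = ln(0.106/0.0915)/(2πk) = 0.1471/(2π·0.0952) = 0.2459 m·K/W
ΣR = 8.937×10^-4 + 7.617×10^-4 + 1.745 + 0.3853 + 0.2459 = 2.378 m·K/W
Q' = ΔT/ΣR = (150 °C − 12.3 °C)/2.378 = 57.91 W/m
From the inner boundary to the calcium silicate/diatomaceous earth interface, ΣR_partial = 2.132 m·K/W.
T_interface = T_in − Q'·ΣR_partial = 150 °C − (57.91)(2.132) = 26.5 °C

T = 26.5 °C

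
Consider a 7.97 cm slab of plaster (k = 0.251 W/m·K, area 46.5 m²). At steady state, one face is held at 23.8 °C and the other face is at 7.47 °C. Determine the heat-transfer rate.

Q = kA·ΔT/L = 0.251 × 46.5 × |23.8 °C − 7.47 °C| / 0.0797 = 2390 W

Q = 2.39 kW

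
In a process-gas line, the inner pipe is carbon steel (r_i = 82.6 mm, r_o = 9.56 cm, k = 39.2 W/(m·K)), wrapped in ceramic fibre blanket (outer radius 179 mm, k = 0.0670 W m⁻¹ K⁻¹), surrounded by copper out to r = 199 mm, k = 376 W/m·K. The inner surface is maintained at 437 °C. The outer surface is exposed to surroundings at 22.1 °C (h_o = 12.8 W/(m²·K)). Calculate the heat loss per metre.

Q' = 267 W/m

Resistance network (inner→outer):
  R'_carbon steel = ln(0.0956/0.0826)/(2πk) = 0.1462/(2π·39.2) = 5.934×10^-4 m·K/W
  R'_ceramic fibre blanket = ln(0.179/0.0956)/(2πk) = 0.6272/(2π·0.0670) = 1.490 m·K/W
  R'_copper = ln(0.199/0.179)/(2πk) = 0.1059/(2π·376) = 4.483×10^-5 m·K/W
  R'_conv,out = 1/(2πr h) = 1/(2π·0.199·12.8) = 0.06248 m·K/W
ΣR = 5.934×10^-4 + 1.490 + 4.483×10^-5 + 0.06248 = 1.553 m·K/W
Q' = ΔT/ΣR = (437 °C − 22.1 °C)/1.553 = 267 W/m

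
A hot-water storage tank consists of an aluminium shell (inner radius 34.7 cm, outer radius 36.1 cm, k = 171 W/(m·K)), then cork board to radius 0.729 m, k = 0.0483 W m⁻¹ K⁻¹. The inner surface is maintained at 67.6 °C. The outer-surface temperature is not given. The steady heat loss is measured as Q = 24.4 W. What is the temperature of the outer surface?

T_out = 11.4 °C

Sum the resistances:
  R_aluminium = (1/0.347 − 1/0.361)/(4πk) = 0.1118/(4π·171) = 5.201×10^-5 K/W
  R_cork board = (1/0.361 − 1/0.729)/(4πk) = 1.398/(4π·0.0483) = 2.304 K/W
ΣR = 2.304 K/W
ΔT = Q·ΣR = 24.4 × 2.304 = 56.22 K
Heat flows outward, so T_out = T_in − ΔT = 67.6 − 56.22 = 11.4 °C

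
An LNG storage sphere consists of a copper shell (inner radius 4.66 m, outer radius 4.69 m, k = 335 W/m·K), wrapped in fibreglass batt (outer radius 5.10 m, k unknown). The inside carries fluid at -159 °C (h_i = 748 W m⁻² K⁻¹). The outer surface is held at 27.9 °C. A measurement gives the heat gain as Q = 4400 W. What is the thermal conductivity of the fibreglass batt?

ΣR = ΔT/Q = |-159 − 27.9|/4400 = 0.04248 K/W
Known resistances:
  R_conv,in = 1/(4πr²h) = 1/(4π·4.66²·748) = 4.899×10^-6 K/W
  R_copper = (1/4.66 − 1/4.69)/(4πk) = 0.001373/(4π·335) = 3.261×10^-7 K/W
R_fibreglass batt = ΣR − ΣR_known = 0.04248 − 5.225×10^-6 = 0.04247 K/W
(1/r₁−1/r₂)/(4πk) = 0.04247 ⇒ k = 0.01714/(4π·0.04247) = 0.0321 W/m·K

k = 0.0321 W/m·K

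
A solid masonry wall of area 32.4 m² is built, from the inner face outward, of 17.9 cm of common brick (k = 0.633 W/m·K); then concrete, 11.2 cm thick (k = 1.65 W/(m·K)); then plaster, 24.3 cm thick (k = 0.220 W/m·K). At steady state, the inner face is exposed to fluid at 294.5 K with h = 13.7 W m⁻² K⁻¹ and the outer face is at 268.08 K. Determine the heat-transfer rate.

Resistance network (inner→outer):
  R_conv,in = 1/(hA) = 1/(13.7·32.4) = 0.002253 K/W
  R_common brick = L/(kA) = 0.179/(0.633·32.4) = 0.008728 K/W
  R_concrete = L/(kA) = 0.112/(1.65·32.4) = 0.002095 K/W
  R_plaster = L/(kA) = 0.243/(0.220·32.4) = 0.03409 K/W
ΣR = 0.002253 + 0.008728 + 0.002095 + 0.03409 = 0.04717 K/W
Q = ΔT/ΣR = (294.5 K − 268.08 K)/0.04717 = 560 W

Q = 560 W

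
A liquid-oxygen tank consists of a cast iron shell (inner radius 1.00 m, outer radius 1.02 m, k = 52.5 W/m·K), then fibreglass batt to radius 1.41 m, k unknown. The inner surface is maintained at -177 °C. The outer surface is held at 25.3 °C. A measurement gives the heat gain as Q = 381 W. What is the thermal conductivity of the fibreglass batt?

ΣR = ΔT/Q = |-177 − 25.3|/381 = 0.5310 K/W
Known resistances:
  R_cast iron = (1/1.00 − 1/1.02)/(4πk) = 0.01961/(4π·52.5) = 2.972×10^-5 K/W
R_fibreglass batt = ΣR − ΣR_known = 0.5310 − 2.972×10^-5 = 0.5310 K/W
(1/r₁−1/r₂)/(4πk) = 0.5310 ⇒ k = 0.2712/(4π·0.5310) = 0.0406 W/m·K

k = 0.0406 W/m·K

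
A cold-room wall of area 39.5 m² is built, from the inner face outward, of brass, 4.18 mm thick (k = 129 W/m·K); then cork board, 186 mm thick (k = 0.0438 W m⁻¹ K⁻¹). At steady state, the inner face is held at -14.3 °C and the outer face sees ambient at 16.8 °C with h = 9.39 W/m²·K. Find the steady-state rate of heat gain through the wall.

Series thermal resistances, inner to outer:
  R_brass = L/(kA) = 0.00418/(129·39.5) = 8.203×10^-7 K/W
  R_cork board = L/(kA) = 0.186/(0.0438·39.5) = 0.1075 K/W
  R_conv,out = 1/(hA) = 1/(9.39·39.5) = 0.002696 K/W
ΣR = 8.203×10^-7 + 0.1075 + 0.002696 = 0.1102 K/W
Q = ΔT/ΣR = (-14.3 °C − 16.8 °C)/0.1102 = -282 W
(Negative Q ⇒ heat flows inward; heat gain = 282 W.)

Q = 282 W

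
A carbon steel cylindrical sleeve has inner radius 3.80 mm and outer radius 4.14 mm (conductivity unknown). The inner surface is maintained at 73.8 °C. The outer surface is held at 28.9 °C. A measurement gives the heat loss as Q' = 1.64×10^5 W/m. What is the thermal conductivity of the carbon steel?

k = 49.8 W/m·K

ΣR = ΔT/Q' = |73.8 − 28.9|/1.64×10^5 = 2.738×10^-4 m·K/W
ln(r₂/r₁)/(2πk) = 2.738×10^-4 ⇒ k = 0.08569/(2π·2.738×10^-4) = 49.8 W/m·K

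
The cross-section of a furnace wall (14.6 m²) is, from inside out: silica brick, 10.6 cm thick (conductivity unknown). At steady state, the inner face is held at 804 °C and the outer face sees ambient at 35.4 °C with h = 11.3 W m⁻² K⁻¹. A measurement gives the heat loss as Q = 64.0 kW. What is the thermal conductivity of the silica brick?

ΣR = ΔT/Q = |804 − 35.4|/64000 = 0.01201 K/W
Known resistances:
  R_conv,out = 1/(hA) = 1/(11.3·14.6) = 0.006061 K/W
R_silica brick = ΣR − ΣR_known = 0.01201 − 0.006061 = 0.005949 K/W
L/(kA) = 0.005949 ⇒ k = 0.106/(0.005949·14.6) = 1.22 W/m·K

k = 1.22 W/m·K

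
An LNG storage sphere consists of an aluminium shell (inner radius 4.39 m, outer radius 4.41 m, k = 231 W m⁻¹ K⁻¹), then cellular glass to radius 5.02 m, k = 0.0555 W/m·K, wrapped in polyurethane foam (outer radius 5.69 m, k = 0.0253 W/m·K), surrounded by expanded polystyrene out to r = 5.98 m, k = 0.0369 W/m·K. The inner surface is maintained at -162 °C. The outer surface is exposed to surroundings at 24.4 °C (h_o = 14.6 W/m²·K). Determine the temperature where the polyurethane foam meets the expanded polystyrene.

Resistance network (inner→outer):
  R_aluminium = (1/4.39 − 1/4.41)/(4πk) = 0.001033/(4π·231) = 3.559×10^-7 K/W
  R_cellular glass = (1/4.41 − 1/5.02)/(4πk) = 0.02755/(4π·0.0555) = 0.03951 K/W
  R_polyurethane foam = (1/5.02 − 1/5.69)/(4πk) = 0.02346/(4π·0.0253) = 0.07378 K/W
  R_expanded polystyrene = (1/5.69 − 1/5.98)/(4πk) = 0.008523/(4π·0.0369) = 0.01838 K/W
  R_conv,out = 1/(4πr²h) = 1/(4π·5.98²·14.6) = 1.524×10^-4 K/W
ΣR = 3.559×10^-7 + 0.03951 + 0.07378 + 0.01838 + 1.524×10^-4 = 0.1318 K/W
Q = ΔT/ΣR = (-162 °C − 24.4 °C)/0.1318 = -1414 W
From the inner boundary to the polyurethane foam/expanded polystyrene interface, ΣR_partial = 0.1133 K/W.
T_interface = T_in − Q·ΣR_partial = -162 °C − (-1414)(0.1133) = -1.8 °C

T = -1.8 °C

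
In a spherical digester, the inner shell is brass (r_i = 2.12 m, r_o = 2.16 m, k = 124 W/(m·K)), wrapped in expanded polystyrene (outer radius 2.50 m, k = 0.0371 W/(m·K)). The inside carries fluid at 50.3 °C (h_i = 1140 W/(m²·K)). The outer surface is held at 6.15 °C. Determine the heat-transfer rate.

Series thermal resistances, inner to outer:
  R_conv,in = 1/(4πr²h) = 1/(4π·2.12²·1140) = 1.553×10^-5 K/W
  R_brass = (1/2.12 − 1/2.16)/(4πk) = 0.008735/(4π·124) = 5.606×10^-6 K/W
  R_expanded polystyrene = (1/2.16 − 1/2.50)/(4πk) = 0.06296/(4π·0.0371) = 0.1351 K/W
ΣR = 1.553×10^-5 + 5.606×10^-6 + 0.1351 = 0.1351 K/W
Q = ΔT/ΣR = (50.3 °C − 6.15 °C)/0.1351 = 327 W

Q = 327 W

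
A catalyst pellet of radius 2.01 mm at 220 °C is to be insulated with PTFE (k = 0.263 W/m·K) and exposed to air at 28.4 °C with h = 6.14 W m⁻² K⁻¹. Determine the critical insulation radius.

r_cr = 8.57 cm

For a sphere, r_cr = 2k_ins/h = 2·0.263/6.14 = 0.0857 m = 8.57 cm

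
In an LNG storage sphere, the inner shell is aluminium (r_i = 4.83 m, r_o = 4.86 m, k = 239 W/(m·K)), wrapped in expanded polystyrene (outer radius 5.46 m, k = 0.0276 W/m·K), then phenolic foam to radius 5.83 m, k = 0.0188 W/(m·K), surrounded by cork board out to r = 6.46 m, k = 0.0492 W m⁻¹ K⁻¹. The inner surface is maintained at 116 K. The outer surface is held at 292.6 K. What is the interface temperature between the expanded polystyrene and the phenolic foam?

T = 197.4 K

Series thermal resistances, inner to outer:
  R_aluminium = (1/4.83 − 1/4.86)/(4πk) = 0.001278/(4π·239) = 4.255×10^-7 K/W
  R_expanded polystyrene = (1/4.86 − 1/5.46)/(4πk) = 0.02261/(4π·0.0276) = 0.06519 K/W
  R_phenolic foam = (1/5.46 − 1/5.83)/(4πk) = 0.01162/(4π·0.0188) = 0.04920 K/W
  R_cork board = (1/5.83 − 1/6.46)/(4πk) = 0.01673/(4π·0.0492) = 0.02706 K/W
ΣR = 4.255×10^-7 + 0.06519 + 0.04920 + 0.02706 = 0.1415 K/W
Q = ΔT/ΣR = (116 K − 292.6 K)/0.1415 = -1248 W
From the inner boundary to the expanded polystyrene/phenolic foam interface, ΣR_partial = 0.06519 K/W.
T_interface = T_in − Q·ΣR_partial = 116 K − (-1248)(0.06519) = 197.4 K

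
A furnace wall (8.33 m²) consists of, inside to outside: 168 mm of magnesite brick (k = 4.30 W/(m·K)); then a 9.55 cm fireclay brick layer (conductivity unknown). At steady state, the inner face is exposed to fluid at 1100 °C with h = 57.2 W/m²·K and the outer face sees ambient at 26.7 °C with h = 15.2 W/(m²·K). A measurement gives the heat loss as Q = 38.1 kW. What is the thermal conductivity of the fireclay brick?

k = 0.850 W/m·K

ΣR = ΔT/Q = |1100 − 26.7|/38100 = 0.02817 K/W
Known resistances:
  R_conv,in = 1/(hA) = 1/(57.2·8.33) = 0.002099 K/W
  R_magnesite brick = L/(kA) = 0.168/(4.30·8.33) = 0.004690 K/W
  R_conv,out = 1/(hA) = 1/(15.2·8.33) = 0.007898 K/W
R_fireclay brick = ΣR − ΣR_known = 0.02817 − 0.01469 = 0.01348 K/W
L/(kA) = 0.01348 ⇒ k = 0.0955/(0.01348·8.33) = 0.850 W/m·K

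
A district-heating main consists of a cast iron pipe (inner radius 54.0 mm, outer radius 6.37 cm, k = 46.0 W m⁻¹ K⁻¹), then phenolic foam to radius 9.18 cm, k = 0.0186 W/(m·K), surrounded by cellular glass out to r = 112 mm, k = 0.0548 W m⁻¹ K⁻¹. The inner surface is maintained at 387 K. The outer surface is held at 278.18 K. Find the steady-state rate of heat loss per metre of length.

Q' = 29.4 W/m

Treat each layer as a resistance in series:
  R'_cast iron = ln(0.0637/0.0540)/(2πk) = 0.1652/(2π·46.0) = 5.716×10^-4 m·K/W
  R'_phenolic foam = ln(0.0918/0.0637)/(2πk) = 0.3654/(2π·0.0186) = 3.127 m·K/W
  R'_cellular glass = ln(0.112/0.0918)/(2πk) = 0.1989/(2π·0.0548) = 0.5776 m·K/W
ΣR = 5.716×10^-4 + 3.127 + 0.5776 = 3.705 m·K/W
Q' = ΔT/ΣR = (387 K − 278.18 K)/3.705 = 29.4 W/m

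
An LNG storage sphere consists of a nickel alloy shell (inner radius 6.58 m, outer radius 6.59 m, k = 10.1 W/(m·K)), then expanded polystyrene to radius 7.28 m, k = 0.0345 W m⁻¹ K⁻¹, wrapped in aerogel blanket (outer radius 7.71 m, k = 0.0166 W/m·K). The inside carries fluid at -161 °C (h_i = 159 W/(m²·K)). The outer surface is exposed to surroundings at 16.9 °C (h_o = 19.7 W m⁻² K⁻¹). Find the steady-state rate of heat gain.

Resistance network (inner→outer):
  R_conv,in = 1/(4πr²h) = 1/(4π·6.58²·159) = 1.156×10^-5 K/W
  R_nickel alloy = (1/6.58 − 1/6.59)/(4πk) = 2.306×10^-4/(4π·10.1) = 1.817×10^-6 K/W
  R_expanded polystyrene = (1/6.59 − 1/7.28)/(4πk) = 0.01438/(4π·0.0345) = 0.03317 K/W
  R_aerogel blanket = (1/7.28 − 1/7.71)/(4πk) = 0.007661/(4π·0.0166) = 0.03673 K/W
  R_conv,out = 1/(4πr²h) = 1/(4π·7.71²·19.7) = 6.795×10^-5 K/W
ΣR = 1.156×10^-5 + 1.817×10^-6 + 0.03317 + 0.03673 + 6.795×10^-5 = 0.06998 K/W
Q = ΔT/ΣR = (-161 °C − 16.9 °C)/0.06998 = -2540 W
(Negative Q ⇒ heat flows inward; heat gain = 2540 W.)

Q = 2.54 kW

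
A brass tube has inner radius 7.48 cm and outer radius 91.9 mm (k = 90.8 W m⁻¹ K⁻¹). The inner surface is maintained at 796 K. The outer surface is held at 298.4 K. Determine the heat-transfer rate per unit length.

Q' = 1.38×10^6 W/m

Q' = 2πk·ΔT/ln(r₂/r₁) = 2π × 90.8 × 497.6 / ln(0.0919/0.0748) = 1.38×10^6 W/m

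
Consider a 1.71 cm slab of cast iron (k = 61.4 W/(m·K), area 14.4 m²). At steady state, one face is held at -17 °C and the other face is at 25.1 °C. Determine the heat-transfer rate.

Q = 2180 kW

Q = kA·ΔT/L = 61.4 × 14.4 × |-17 °C − 25.1 °C| / 0.0171 = 2.18×10^6 W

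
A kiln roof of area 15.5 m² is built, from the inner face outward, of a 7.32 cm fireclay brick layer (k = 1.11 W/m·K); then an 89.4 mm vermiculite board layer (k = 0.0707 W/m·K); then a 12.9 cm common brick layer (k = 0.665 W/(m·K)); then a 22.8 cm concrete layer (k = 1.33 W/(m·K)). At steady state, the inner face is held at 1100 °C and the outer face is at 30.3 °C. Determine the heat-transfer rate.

Q = 9780 W

Series thermal resistances, inner to outer:
  R_fireclay brick = L/(kA) = 0.0732/(1.11·15.5) = 0.004255 K/W
  R_vermiculite board = L/(kA) = 0.0894/(0.0707·15.5) = 0.08158 K/W
  R_common brick = L/(kA) = 0.129/(0.665·15.5) = 0.01252 K/W
  R_concrete = L/(kA) = 0.228/(1.33·15.5) = 0.01106 K/W
ΣR = 0.004255 + 0.08158 + 0.01252 + 0.01106 = 0.1094 K/W
Q = ΔT/ΣR = (1100 °C − 30.3 °C)/0.1094 = 9780 W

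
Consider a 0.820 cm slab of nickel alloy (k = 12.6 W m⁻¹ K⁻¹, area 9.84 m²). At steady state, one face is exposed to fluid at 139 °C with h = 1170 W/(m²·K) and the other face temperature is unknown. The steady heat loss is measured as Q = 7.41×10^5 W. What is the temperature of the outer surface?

Sum the resistances:
  R_conv,in = 1/(hA) = 1/(1170·9.84) = 8.686×10^-5 K/W
  R_nickel alloy = L/(kA) = 0.00820/(12.6·9.84) = 6.614×10^-5 K/W
ΣR = 1.530×10^-4 K/W
ΔT = Q·ΣR = 7.41×10^5 × 1.530×10^-4 = 113.4 K
Heat flows outward, so T_out = T_in − ΔT = 139 − 113.4 = 25.6 °C

T_out = 25.6 °C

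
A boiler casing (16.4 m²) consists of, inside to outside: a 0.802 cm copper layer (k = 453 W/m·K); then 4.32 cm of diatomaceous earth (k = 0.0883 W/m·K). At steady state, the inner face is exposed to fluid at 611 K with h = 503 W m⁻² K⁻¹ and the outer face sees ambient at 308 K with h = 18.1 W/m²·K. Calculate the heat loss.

Resistance network (inner→outer):
  R_conv,in = 1/(hA) = 1/(503·16.4) = 1.212×10^-4 K/W
  R_copper = L/(kA) = 0.00802/(453·16.4) = 1.080×10^-6 K/W
  R_diatomaceous earth = L/(kA) = 0.0432/(0.0883·16.4) = 0.02983 K/W
  R_conv,out = 1/(hA) = 1/(18.1·16.4) = 0.003369 K/W
ΣR = 1.212×10^-4 + 1.080×10^-6 + 0.02983 + 0.003369 = 0.03332 K/W
Q = ΔT/ΣR = (611 K − 308 K)/0.03332 = 9090 W

Q = 9090 W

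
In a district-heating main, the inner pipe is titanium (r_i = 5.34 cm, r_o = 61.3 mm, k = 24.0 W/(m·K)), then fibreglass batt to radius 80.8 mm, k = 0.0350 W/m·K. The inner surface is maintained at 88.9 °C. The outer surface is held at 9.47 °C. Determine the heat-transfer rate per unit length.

Resistance network (inner→outer):
  R'_titanium = ln(0.0613/0.0534)/(2πk) = 0.1380/(2π·24.0) = 9.149×10^-4 m·K/W
  R'_fibreglass batt = ln(0.0808/0.0613)/(2πk) = 0.2762/(2π·0.0350) = 1.256 m·K/W
ΣR = 9.149×10^-4 + 1.256 = 1.257 m·K/W
Q' = ΔT/ΣR = (88.9 °C − 9.47 °C)/1.257 = 63.2 W/m

Q' = 63.2 W/m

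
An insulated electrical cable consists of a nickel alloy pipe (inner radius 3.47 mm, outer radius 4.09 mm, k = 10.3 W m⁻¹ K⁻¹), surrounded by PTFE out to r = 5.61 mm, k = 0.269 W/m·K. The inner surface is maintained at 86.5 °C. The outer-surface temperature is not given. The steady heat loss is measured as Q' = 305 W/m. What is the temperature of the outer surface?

T_out = 28.7 °C

Sum the resistances:
  R'_nickel alloy = ln(0.00409/0.00347)/(2πk) = 0.1644/(2π·10.3) = 0.002540 m·K/W
  R'_PTFE = ln(0.00561/0.00409)/(2πk) = 0.3160/(2π·0.269) = 0.1870 m·K/W
ΣR = 0.1895 m·K/W
ΔT = Q'·ΣR = 305 × 0.1895 = 57.80 K
Heat flows outward, so T_out = T_in − ΔT = 86.5 − 57.80 = 28.7 °C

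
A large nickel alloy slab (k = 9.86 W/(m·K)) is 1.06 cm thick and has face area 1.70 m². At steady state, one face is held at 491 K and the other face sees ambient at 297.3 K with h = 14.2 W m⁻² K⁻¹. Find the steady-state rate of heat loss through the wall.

Series thermal resistances, inner to outer:
  R_nickel alloy = L/(kA) = 0.0106/(9.86·1.70) = 6.324×10^-4 K/W
  R_conv,out = 1/(hA) = 1/(14.2·1.70) = 0.04143 K/W
ΣR = 6.324×10^-4 + 0.04143 = 0.04206 K/W
Q = ΔT/ΣR = (491 K − 297.3 K)/0.04206 = 4610 W

Q = 4.61 kW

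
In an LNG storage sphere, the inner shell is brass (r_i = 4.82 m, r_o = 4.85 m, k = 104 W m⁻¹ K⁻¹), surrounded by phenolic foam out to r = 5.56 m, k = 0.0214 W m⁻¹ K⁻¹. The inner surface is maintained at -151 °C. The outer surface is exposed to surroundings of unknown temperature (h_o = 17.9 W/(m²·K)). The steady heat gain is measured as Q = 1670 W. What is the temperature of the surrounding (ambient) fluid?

T_out = 12.7 °C

Sum the resistances:
  R_brass = (1/4.82 − 1/4.85)/(4πk) = 0.001283/(4π·104) = 9.819×10^-7 K/W
  R_phenolic foam = (1/4.85 − 1/5.56)/(4πk) = 0.02633/(4π·0.0214) = 0.09791 K/W
  R_conv,out = 1/(4πr²h) = 1/(4π·5.56²·17.9) = 1.438×10^-4 K/W
ΣR = 0.09805 K/W
ΔT = Q·ΣR = 1670 × 0.09805 = 163.7 K
Heat flows inward, so T_out = T_in + ΔT = -151 + 163.7 = 12.7 °C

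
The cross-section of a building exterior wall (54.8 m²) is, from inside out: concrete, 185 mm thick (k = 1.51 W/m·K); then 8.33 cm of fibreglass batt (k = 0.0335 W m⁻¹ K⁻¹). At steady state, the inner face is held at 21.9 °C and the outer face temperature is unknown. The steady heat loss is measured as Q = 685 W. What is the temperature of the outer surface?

T_out = -10.7 °C

Sum the resistances:
  R_concrete = L/(kA) = 0.185/(1.51·54.8) = 0.002236 K/W
  R_fibreglass batt = L/(kA) = 0.0833/(0.0335·54.8) = 0.04538 K/W
ΣR = 0.04761 K/W
ΔT = Q·ΣR = 685 × 0.04761 = 32.61 K
Heat flows outward, so T_out = T_in − ΔT = 21.9 − 32.61 = -10.7 °C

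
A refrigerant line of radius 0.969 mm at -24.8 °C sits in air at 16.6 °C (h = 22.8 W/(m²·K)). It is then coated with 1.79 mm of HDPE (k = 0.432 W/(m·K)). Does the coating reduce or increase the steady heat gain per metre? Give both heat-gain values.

Critical radius for a cylinder: r_cr = k/h = 0.0189 m = 1.89 cm.
Outer radius after coating: r₂ = 9.69×10^-4 + 0.00179 = 0.002759 m.
Since r₁ < r_cr and r₂ ≤ r_cr, the coating moves toward the maximum at r_cr — heat gain rises.
Bare: R = 1/(2πr₁h) = 7.204 m·K/W; Q = 41.4/7.204 = 5.75 W/m.
Coated: R = R_cond + R_conv = 2.916 m·K/W; Q = 41.4/2.916 = 14.2 W/m.

increases: 5.75 → 14.2 W/m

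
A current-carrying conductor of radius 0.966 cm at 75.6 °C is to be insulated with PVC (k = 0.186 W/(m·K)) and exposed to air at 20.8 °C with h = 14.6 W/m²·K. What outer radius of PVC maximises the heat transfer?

r_cr = 1.27 cm

For a cylinder, r_cr = k_ins/h = 0.186/14.6 = 0.0127 m = 1.27 cm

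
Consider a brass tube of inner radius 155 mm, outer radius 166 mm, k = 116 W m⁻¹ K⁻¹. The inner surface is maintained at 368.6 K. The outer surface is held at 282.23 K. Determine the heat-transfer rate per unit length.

Q' = 918 kW/m

Q' = 2πk·ΔT/ln(r₂/r₁) = 2π × 116 × 86.37 / ln(0.166/0.155) = 9.18×10^5 W/m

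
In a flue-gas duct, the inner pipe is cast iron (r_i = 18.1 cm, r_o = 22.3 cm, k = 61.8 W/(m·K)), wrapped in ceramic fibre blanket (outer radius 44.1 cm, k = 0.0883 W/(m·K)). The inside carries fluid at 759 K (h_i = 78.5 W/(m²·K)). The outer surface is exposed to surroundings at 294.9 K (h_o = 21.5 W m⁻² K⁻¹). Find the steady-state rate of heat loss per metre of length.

Q' = 369 W/m

Series thermal resistances, inner to outer:
  R'_conv,in = 1/(2πr h) = 1/(2π·0.181·78.5) = 0.01120 m·K/W
  R'_cast iron = ln(0.223/0.181)/(2πk) = 0.2087/(2π·61.8) = 5.374×10^-4 m·K/W
  R'_ceramic fibre blanket = ln(0.441/0.223)/(2πk) = 0.6819/(2π·0.0883) = 1.229 m·K/W
  R'_conv,out = 1/(2πr h) = 1/(2π·0.441·21.5) = 0.01679 m·K/W
ΣR = 0.01120 + 5.374×10^-4 + 1.229 + 0.01679 = 1.258 m·K/W
Q' = ΔT/ΣR = (759 K − 294.9 K)/1.258 = 369 W/m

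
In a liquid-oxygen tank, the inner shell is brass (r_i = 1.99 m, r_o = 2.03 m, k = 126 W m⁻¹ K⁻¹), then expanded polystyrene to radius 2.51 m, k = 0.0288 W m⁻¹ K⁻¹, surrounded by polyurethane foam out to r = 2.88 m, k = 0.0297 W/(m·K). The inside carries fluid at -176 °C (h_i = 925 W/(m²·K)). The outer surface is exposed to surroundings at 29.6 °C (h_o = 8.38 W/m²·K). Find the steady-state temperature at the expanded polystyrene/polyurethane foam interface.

T = -41.7 °C

Series thermal resistances, inner to outer:
  R_conv,in = 1/(4πr²h) = 1/(4π·1.99²·925) = 2.172×10^-5 K/W
  R_brass = (1/1.99 − 1/2.03)/(4πk) = 0.009902/(4π·126) = 6.254×10^-6 K/W
  R_expanded polystyrene = (1/2.03 − 1/2.51)/(4πk) = 0.09420/(4π·0.0288) = 0.2603 K/W
  R_polyurethane foam = (1/2.51 − 1/2.88)/(4πk) = 0.05118/(4π·0.0297) = 0.1371 K/W
  R_conv,out = 1/(4πr²h) = 1/(4π·2.88²·8.38) = 0.001145 K/W
ΣR = 2.172×10^-5 + 6.254×10^-6 + 0.2603 + 0.1371 + 0.001145 = 0.3986 K/W
Q = ΔT/ΣR = (-176 °C − 29.6 °C)/0.3986 = -515.8 W
From the inner boundary to the expanded polystyrene/polyurethane foam interface, ΣR_partial = 0.2603 K/W.
T_interface = T_in − Q·ΣR_partial = -176 °C − (-515.8)(0.2603) = -41.7 °C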